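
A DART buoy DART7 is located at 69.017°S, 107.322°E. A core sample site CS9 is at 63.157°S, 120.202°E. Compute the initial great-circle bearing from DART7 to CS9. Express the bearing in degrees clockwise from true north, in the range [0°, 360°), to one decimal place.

Δλ = 12.8800°
y = sin Δλ · cos φ₂ = 0.100654
x = cos φ₁ sin φ₂ − sin φ₁ cos φ₂ cos Δλ = 0.091490
θ = atan2(y, x) = 47.7306° → 47.7306° (mod 360°)

47.7°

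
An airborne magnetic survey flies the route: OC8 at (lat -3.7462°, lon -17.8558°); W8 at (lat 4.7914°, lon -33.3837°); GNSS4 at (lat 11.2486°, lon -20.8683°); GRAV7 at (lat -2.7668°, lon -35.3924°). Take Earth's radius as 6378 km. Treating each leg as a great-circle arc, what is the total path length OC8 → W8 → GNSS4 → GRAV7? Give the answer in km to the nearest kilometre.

5767 km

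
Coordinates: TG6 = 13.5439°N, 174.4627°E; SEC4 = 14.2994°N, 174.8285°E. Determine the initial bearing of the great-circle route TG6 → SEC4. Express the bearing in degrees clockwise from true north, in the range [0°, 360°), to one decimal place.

25.1°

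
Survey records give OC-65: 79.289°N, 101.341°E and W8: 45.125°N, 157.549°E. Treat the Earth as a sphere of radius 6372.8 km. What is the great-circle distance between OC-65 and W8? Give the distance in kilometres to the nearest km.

4417 km

Δφ = -34.1640°,  Δλ = 56.2080°
a = sin²(Δφ/2) + cos φ₁ cos φ₂ sin²(Δλ/2) = 0.115383
c = 2·arcsin(√a) = 0.693154 rad = 39.7148°
d = R·c = 6372.8 × 0.693154 = 4417.3 km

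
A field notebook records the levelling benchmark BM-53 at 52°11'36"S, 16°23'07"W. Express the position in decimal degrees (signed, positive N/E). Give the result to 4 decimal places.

-52.1933°, -16.3853°

lat: 52.1933° S → -52.1933°
lon: 16.3853° W → -16.3853°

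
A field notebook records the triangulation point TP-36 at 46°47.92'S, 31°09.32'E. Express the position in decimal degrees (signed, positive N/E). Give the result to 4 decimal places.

-46.7987°, +31.1553°

lat: 46.7987° S → -46.7987°
lon: 31.1553° E → +31.1553°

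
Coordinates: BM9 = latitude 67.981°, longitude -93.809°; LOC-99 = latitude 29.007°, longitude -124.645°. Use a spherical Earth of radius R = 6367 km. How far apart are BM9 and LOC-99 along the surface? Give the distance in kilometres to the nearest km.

4781 km

Δφ = -38.9740°,  Δλ = -30.8360°
a = sin²(Δφ/2) + cos φ₁ cos φ₂ sin²(Δλ/2) = 0.134460
c = 2·arcsin(√a) = 0.750891 rad = 43.0229°
d = R·c = 6367 × 0.750891 = 4780.9 km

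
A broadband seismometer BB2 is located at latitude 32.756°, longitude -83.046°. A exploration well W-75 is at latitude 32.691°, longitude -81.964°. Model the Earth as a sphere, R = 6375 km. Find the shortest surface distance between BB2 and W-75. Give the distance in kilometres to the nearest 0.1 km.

Δφ = -0.0650°,  Δλ = 1.0820°
a = sin²(Δφ/2) + cos φ₁ cos φ₂ sin²(Δλ/2) = 0.000063
c = 2·arcsin(√a) = 0.015928 rad = 0.9126°
d = R·c = 6375 × 0.015928 = 101.5 km

101.5 km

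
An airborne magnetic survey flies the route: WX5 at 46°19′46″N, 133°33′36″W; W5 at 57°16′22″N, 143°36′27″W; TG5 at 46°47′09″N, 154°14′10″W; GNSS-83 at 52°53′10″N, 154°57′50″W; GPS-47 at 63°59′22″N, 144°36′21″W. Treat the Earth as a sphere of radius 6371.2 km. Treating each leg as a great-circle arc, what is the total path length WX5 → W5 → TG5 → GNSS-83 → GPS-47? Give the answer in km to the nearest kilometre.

4817 km

WX5: φ = +46.32944°, λ = -133.56000°
W5: φ = +57.27278°, λ = -143.60750°
TG5: φ = +46.78583°, λ = -154.23611°
GNSS-83: φ = +52.88611°, λ = -154.96389°
GPS-47: φ = +63.98944°, λ = -144.60583°
WX5→W5: c = 0.219116 rad, d = 1396.03 km
W5→TG5: c = 0.215146 rad, d = 1370.74 km
TG5→GNSS-83: c = 0.106783 rad, d = 680.34 km
GNSS-83→GPS-47: c = 0.215034 rad, d = 1370.02 km
Total = 1396.03 + 1370.74 + 680.34 + 1370.02 = 4817.13 km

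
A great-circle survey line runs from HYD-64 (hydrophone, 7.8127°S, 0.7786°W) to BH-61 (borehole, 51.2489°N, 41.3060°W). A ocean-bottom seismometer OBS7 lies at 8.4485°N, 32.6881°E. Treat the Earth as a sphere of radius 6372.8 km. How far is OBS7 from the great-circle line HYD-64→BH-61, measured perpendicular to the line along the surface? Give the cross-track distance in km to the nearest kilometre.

4127 km

δ₁₃ = central angle HYD-64→OBS7 = 0.647618 rad  (haversine)
θ₁₃ = bearing HYD-64→OBS7 = 64.710°,  θ₁₂ = bearing HYD-64→BH-61 = 334.091°
dₓₜ = R·arcsin(sin δ₁₃ · sin(θ₁₃ − θ₁₂)) = 6372.8·arcsin(0.60329·sin(-269.381°)) = 4126.860 km
|dₓₜ| = 4126.860 km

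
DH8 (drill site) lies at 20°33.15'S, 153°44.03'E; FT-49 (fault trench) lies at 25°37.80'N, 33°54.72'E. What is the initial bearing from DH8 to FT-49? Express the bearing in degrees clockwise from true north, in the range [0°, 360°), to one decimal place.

DH8: φ = -20.55250°, λ = +153.73383°
FT-49: φ = +25.63000°, λ = +33.91200°
Δλ = -119.8218°
y = sin Δλ · cos φ₂ = -0.782212
x = cos φ₁ sin φ₂ − sin φ₁ cos φ₂ cos Δλ = 0.247618
θ = atan2(y, x) = -72.4342° → 287.5658° (mod 360°)

287.6°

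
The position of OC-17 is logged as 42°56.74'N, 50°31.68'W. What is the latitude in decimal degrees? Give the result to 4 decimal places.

42.9457°N

42° + 56.74′/60 = 42 + 0.94567 = 42.9457°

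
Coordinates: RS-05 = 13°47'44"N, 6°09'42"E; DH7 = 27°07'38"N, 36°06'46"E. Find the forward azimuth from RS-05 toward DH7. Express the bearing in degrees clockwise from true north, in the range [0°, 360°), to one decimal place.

59.8°

RS-05: φ = +13.79556°, λ = +6.16167°
DH7: φ = +27.12722°, λ = +36.11278°
Δλ = 29.9511°
y = sin Δλ · cos φ₂ = 0.444340
x = cos φ₁ sin φ₂ − sin φ₁ cos φ₂ cos Δλ = 0.258930
θ = atan2(y, x) = 59.7694° → 59.7694° (mod 360°)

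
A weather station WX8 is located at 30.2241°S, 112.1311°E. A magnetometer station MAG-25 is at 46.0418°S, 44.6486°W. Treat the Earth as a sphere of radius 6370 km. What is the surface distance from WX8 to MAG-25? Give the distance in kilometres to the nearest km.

Δφ = -15.8177°,  Δλ = -156.7797°
a = sin²(Δφ/2) + cos φ₁ cos φ₂ sin²(Δλ/2) = 0.594416
c = 2·arcsin(√a) = 1.760769 rad = 100.8846°
d = R·c = 6370 × 1.760769 = 11216.1 km

11216 km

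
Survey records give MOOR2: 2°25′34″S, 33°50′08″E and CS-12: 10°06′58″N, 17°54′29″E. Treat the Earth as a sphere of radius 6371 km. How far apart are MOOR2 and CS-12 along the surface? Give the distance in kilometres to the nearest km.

MOOR2: φ = -2.42611°, λ = +33.83556°
CS-12: φ = +10.11611°, λ = +17.90806°
Δφ = 12.5422°,  Δλ = -15.9275°
a = sin²(Δφ/2) + cos φ₁ cos φ₂ sin²(Δλ/2) = 0.030812
c = 2·arcsin(√a) = 0.352893 rad = 20.2193°
d = R·c = 6371 × 0.352893 = 2248.3 km

2248 km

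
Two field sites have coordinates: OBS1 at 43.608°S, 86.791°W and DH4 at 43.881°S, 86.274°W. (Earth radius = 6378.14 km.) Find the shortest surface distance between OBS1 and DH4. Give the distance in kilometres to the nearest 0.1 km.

51.5 km

Δφ = -0.2730°,  Δλ = 0.5170°
a = sin²(Δφ/2) + cos φ₁ cos φ₂ sin²(Δλ/2) = 0.000016
c = 2·arcsin(√a) = 0.008074 rad = 0.4626°
d = R·c = 6378.14 × 0.008074 = 51.5 km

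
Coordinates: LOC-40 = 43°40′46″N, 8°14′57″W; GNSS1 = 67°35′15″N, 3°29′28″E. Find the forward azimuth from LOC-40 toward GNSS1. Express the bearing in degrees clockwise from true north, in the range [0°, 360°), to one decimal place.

10.7°

LOC-40: φ = +43.67944°, λ = -8.24917°
GNSS1: φ = +67.58750°, λ = +3.49111°
Δλ = 11.7403°
y = sin Δλ · cos φ₂ = 0.077580
x = cos φ₁ sin φ₂ − sin φ₁ cos φ₂ cos Δλ = 0.410779
θ = atan2(y, x) = 10.6949° → 10.6949° (mod 360°)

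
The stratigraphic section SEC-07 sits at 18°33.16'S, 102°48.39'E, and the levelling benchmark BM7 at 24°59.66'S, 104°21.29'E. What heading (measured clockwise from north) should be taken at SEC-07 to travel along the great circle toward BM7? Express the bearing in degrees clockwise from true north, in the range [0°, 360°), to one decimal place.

SEC-07: φ = -18.55267°, λ = +102.80650°
BM7: φ = -24.99433°, λ = +104.35483°
Δλ = 1.5483°
y = sin Δλ · cos φ₂ = 0.024490
x = cos φ₁ sin φ₂ − sin φ₁ cos φ₂ cos Δλ = -0.112297
θ = atan2(y, x) = 167.6975° → 167.6975° (mod 360°)

167.7°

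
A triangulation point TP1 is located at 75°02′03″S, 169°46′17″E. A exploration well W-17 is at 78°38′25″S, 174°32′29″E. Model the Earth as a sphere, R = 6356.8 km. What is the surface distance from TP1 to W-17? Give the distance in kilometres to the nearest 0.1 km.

TP1: φ = -75.03417°, λ = +169.77139°
W-17: φ = -78.64028°, λ = +174.54139°
Δφ = -3.6061°,  Δλ = 4.7700°
a = sin²(Δφ/2) + cos φ₁ cos φ₂ sin²(Δλ/2) = 0.001078
c = 2·arcsin(√a) = 0.065680 rad = 3.7632°
d = R·c = 6356.8 × 0.065680 = 417.5 km

417.5 km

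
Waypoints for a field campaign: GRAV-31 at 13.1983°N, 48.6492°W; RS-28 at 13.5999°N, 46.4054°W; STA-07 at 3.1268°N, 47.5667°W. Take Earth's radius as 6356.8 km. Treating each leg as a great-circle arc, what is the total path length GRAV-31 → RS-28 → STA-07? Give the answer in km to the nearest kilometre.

GRAV-31→RS-28: c = 0.038735 rad, d = 246.23 km
RS-28→STA-07: c = 0.183883 rad, d = 1168.91 km
Total = 246.23 + 1168.91 = 1415.14 km

1415 km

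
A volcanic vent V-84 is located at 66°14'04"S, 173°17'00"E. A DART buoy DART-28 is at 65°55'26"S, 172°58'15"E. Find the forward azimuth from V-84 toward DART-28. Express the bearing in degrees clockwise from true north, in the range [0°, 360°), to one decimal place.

337.7°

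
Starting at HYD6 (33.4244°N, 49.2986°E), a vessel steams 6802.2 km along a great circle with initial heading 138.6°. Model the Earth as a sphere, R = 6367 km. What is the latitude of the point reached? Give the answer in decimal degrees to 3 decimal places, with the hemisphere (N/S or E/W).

δ = d/R = 6802.2/6367 = 1.068352 rad
φ₂ = arcsin(sin φ₁ cos δ + cos φ₁ sin δ cos θ)
   = arcsin(0.55084·0.48157 + 0.83461·0.87641·-0.75011) = -16.46396°
λ₂ = λ₁ + atan2(sin θ sin δ cos φ₁, cos δ − sin φ₁ sin φ₂) = 86.48133°

16.464°S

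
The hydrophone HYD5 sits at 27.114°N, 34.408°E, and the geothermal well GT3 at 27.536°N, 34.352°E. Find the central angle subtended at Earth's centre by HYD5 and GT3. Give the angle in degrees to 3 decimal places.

0.425°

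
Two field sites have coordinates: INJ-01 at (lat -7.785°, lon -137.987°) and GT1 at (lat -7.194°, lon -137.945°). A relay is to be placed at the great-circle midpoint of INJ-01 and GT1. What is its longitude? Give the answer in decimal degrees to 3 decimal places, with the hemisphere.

137.966°W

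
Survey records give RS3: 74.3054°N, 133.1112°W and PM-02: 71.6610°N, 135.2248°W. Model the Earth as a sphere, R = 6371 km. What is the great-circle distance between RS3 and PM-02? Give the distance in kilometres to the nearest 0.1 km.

Δφ = -2.6444°,  Δλ = -2.1136°
a = sin²(Δφ/2) + cos φ₁ cos φ₂ sin²(Δλ/2) = 0.000561
c = 2·arcsin(√a) = 0.047392 rad = 2.7154°
d = R·c = 6371 × 0.047392 = 301.9 km

301.9 km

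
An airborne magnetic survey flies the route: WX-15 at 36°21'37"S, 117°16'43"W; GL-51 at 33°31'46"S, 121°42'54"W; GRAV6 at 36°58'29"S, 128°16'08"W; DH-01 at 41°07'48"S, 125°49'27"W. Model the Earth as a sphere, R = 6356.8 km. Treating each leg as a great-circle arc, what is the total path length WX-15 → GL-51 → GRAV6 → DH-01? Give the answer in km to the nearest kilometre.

1724 km

WX-15: φ = -36.36028°, λ = -117.27861°
GL-51: φ = -33.52944°, λ = -121.71500°
GRAV6: φ = -36.97472°, λ = -128.26889°
DH-01: φ = -41.13000°, λ = -125.82417°
WX-15→GL-51: c = 0.080416 rad, d = 511.19 km
GL-51→GRAV6: c = 0.111048 rad, d = 705.91 km
GRAV6→DH-01: c = 0.079725 rad, d = 506.80 km
Total = 511.19 + 705.91 + 506.80 = 1723.89 km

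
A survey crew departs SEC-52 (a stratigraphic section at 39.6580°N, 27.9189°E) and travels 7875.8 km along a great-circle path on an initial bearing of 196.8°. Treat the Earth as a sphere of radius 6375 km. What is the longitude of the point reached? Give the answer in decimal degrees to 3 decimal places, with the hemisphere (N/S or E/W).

δ = d/R = 7875.8/6375 = 1.235420 rad
φ₂ = arcsin(sin φ₁ cos δ + cos φ₁ sin δ cos θ)
   = arcsin(0.63820·0.32912 + 0.76987·0.94429·-0.95732) = -29.07139°
λ₂ = λ₁ + atan2(sin θ sin δ cos φ₁, cos δ − sin φ₁ sin φ₂) = 9.72280°

9.723°E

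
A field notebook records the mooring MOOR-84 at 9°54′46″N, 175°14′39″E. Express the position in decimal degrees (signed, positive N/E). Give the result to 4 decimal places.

+9.9128°, +175.2442°

lat: 9.9128° N → +9.9128°
lon: 175.2442° E → +175.2442°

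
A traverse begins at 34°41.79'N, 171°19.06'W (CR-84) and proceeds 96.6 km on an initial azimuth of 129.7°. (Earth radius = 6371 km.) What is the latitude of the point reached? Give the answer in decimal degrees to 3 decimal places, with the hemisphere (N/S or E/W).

34.139°N

CR-84: φ = +34.69650°, λ = -171.31767°
δ = d/R = 96.6/6371 = 0.015162 rad
φ₂ = arcsin(sin φ₁ cos δ + cos φ₁ sin δ cos θ)
   = arcsin(0.56923·0.99989 + 0.82218·0.01516·-0.63877) = 34.13891°
λ₂ = λ₁ + atan2(sin θ sin δ cos φ₁, cos δ − sin φ₁ sin φ₂) = -170.51010°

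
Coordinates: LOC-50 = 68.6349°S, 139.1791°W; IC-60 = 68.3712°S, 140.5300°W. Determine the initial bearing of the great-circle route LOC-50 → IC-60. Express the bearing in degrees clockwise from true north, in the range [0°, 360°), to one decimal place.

Δλ = -1.3509°
y = sin Δλ · cos φ₂ = -0.008690
x = cos φ₁ sin φ₂ − sin φ₁ cos φ₂ cos Δλ = 0.004507
θ = atan2(y, x) = -62.5860° → 297.4140° (mod 360°)

297.4°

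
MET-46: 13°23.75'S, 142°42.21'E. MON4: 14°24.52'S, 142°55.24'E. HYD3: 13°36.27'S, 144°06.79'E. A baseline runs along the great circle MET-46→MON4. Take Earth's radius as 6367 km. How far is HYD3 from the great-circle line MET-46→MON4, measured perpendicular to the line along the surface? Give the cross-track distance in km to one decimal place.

144.3 km

MET-46: φ = -13.39583°, λ = +142.70350°
MON4: φ = -14.40867°, λ = +142.92067°
HYD3: φ = -13.60450°, λ = +144.11317°
δ₁₃ = central angle MET-46→HYD3 = 0.024199 rad  (haversine)
θ₁₃ = bearing MET-46→HYD3 = 98.820°,  θ₁₂ = bearing MET-46→MON4 = 168.269°
dₓₜ = R·arcsin(sin δ₁₃ · sin(θ₁₃ − θ₁₂)) = 6367·arcsin(0.02420·sin(-69.449°)) = -144.268 km
|dₓₜ| = 144.268 km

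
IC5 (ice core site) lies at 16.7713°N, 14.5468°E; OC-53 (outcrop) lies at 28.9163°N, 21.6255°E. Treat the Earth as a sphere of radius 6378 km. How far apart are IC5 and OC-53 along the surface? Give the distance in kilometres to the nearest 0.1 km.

1533.6 km

Δφ = 12.1450°,  Δλ = 7.0787°
a = sin²(Δφ/2) + cos φ₁ cos φ₂ sin²(Δλ/2) = 0.014385
c = 2·arcsin(√a) = 0.240453 rad = 13.7769°
d = R·c = 6378 × 0.240453 = 1533.6 km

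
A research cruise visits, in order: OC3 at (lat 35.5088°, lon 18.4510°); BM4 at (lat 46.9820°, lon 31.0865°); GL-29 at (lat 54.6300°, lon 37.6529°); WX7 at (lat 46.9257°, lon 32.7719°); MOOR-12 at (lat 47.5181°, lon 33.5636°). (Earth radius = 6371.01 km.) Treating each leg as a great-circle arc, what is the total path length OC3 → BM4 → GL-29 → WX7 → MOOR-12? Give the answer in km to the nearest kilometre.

OC3→BM4: c = 0.259307 rad, d = 1652.04 km
BM4→GL-29: c = 0.151712 rad, d = 966.56 km
GL-29→WX7: c = 0.144767 rad, d = 922.31 km
WX7→MOOR-12: c = 0.013963 rad, d = 88.96 km
Total = 1652.04 + 966.56 + 922.31 + 88.96 = 3629.88 km

3630 km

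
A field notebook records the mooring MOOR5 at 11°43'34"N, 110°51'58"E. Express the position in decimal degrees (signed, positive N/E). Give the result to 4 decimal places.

+11.7261°, +110.8661°

lat: 11.7261° N → +11.7261°
lon: 110.8661° E → +110.8661°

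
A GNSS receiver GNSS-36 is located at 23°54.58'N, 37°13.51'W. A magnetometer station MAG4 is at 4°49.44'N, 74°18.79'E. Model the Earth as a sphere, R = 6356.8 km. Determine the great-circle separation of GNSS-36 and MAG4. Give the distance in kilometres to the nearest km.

GNSS-36: φ = +23.90967°, λ = -37.22517°
MAG4: φ = +4.82400°, λ = +74.31317°
Δφ = -19.0857°,  Δλ = 111.5383°
a = sin²(Δφ/2) + cos φ₁ cos φ₂ sin²(Δλ/2) = 0.650173
c = 2·arcsin(√a) = 1.875853 rad = 107.4784°
d = R·c = 6356.8 × 1.875853 = 11924.4 km

11924 km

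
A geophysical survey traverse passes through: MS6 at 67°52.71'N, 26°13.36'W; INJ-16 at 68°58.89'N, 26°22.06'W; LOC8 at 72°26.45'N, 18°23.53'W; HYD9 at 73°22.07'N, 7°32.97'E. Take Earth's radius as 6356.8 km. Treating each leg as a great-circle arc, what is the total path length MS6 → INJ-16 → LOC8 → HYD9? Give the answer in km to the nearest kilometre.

MS6: φ = +67.87850°, λ = -26.22267°
INJ-16: φ = +68.98150°, λ = -26.36767°
LOC8: φ = +72.44083°, λ = -18.39217°
HYD9: φ = +73.36783°, λ = +7.54950°
MS6→INJ-16: c = 0.019273 rad, d = 122.52 km
INJ-16→LOC8: c = 0.075765 rad, d = 481.62 km
LOC8→HYD9: c = 0.133002 rad, d = 845.47 km
Total = 122.52 + 481.62 + 845.47 = 1449.60 km

1450 km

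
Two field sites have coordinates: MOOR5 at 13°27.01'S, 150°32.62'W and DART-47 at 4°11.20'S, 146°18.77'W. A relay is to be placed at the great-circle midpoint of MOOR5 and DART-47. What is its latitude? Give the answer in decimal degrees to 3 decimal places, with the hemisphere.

8.824°S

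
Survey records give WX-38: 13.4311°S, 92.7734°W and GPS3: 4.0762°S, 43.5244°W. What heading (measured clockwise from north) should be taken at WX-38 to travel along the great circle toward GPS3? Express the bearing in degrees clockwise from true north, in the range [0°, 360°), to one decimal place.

83.8°

Δλ = 49.2490°
y = sin Δλ · cos φ₂ = 0.755637
x = cos φ₁ sin φ₂ − sin φ₁ cos φ₂ cos Δλ = 0.082101
θ = atan2(y, x) = 83.7991° → 83.7991° (mod 360°)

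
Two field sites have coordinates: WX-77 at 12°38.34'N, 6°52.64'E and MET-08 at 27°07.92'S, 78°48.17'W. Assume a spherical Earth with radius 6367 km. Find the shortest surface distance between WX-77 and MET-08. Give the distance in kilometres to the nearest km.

10220 km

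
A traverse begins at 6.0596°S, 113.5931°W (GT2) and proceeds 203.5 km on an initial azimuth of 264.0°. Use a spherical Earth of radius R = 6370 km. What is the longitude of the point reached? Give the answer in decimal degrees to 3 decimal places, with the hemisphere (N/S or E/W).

115.424°W

δ = d/R = 203.5/6370 = 0.031947 rad
φ₂ = arcsin(sin φ₁ cos δ + cos φ₁ sin δ cos θ)
   = arcsin(-0.10556·0.99949 + 0.99441·0.03194·-0.10453) = -6.24783°
λ₂ = λ₁ + atan2(sin θ sin δ cos φ₁, cos δ − sin φ₁ sin φ₂) = -115.42436°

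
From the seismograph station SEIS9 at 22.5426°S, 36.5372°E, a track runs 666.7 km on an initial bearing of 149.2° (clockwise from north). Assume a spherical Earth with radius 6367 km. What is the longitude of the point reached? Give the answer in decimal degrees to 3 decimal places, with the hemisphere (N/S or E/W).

δ = d/R = 666.7/6367 = 0.104712 rad
φ₂ = arcsin(sin φ₁ cos δ + cos φ₁ sin δ cos θ)
   = arcsin(-0.38337·0.99452 + 0.92359·0.10452·-0.85896) = -27.65780°
λ₂ = λ₁ + atan2(sin θ sin δ cos φ₁, cos δ − sin φ₁ sin φ₂) = 40.00131°

40.001°E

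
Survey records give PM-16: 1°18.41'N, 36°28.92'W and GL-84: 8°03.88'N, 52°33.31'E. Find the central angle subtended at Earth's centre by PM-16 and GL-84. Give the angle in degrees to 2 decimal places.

PM-16: φ = +1.30683°, λ = -36.48200°
GL-84: φ = +8.06467°, λ = +52.55517°
Δφ = 6.7578°,  Δλ = 89.0372°
a = sin²(Δφ/2) + cos φ₁ cos φ₂ sin²(Δλ/2) = 0.490084
c = 2·arcsin(√a) = 1.550962 rad = 88.8636°

88.86°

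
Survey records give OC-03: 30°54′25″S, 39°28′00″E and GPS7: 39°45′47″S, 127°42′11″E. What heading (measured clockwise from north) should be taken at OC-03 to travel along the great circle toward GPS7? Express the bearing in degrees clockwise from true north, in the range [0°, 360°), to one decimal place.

OC-03: φ = -30.90694°, λ = +39.46667°
GPS7: φ = -39.76306°, λ = +127.70306°
Δλ = 88.2364°
y = sin Δλ · cos φ₂ = 0.768332
x = cos φ₁ sin φ₂ − sin φ₁ cos φ₂ cos Δλ = -0.536639
θ = atan2(y, x) = 124.9323° → 124.9323° (mod 360°)

124.9°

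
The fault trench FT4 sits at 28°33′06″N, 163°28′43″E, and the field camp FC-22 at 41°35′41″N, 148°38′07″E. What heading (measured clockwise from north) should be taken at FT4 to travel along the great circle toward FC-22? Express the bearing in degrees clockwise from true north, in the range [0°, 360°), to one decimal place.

321.1°

FT4: φ = +28.55167°, λ = +163.47861°
FC-22: φ = +41.59472°, λ = +148.63528°
Δλ = -14.8433°
y = sin Δλ · cos φ₂ = -0.191584
x = cos φ₁ sin φ₂ − sin φ₁ cos φ₂ cos Δλ = 0.237611
θ = atan2(y, x) = -38.8790° → 321.1210° (mod 360°)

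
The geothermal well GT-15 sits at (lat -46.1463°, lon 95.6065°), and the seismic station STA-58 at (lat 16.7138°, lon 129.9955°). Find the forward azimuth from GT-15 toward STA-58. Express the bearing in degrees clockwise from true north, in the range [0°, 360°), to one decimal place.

Δλ = 34.3890°
y = sin Δλ · cos φ₂ = 0.540947
x = cos φ₁ sin φ₂ − sin φ₁ cos φ₂ cos Δλ = 0.769185
θ = atan2(y, x) = 35.1177° → 35.1177° (mod 360°)

35.1°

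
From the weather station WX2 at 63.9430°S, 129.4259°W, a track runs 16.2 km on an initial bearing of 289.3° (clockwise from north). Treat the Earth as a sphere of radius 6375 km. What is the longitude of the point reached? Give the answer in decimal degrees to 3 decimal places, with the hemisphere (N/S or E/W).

129.738°W

δ = d/R = 16.2/6375 = 0.002541 rad
φ₂ = arcsin(sin φ₁ cos δ + cos φ₁ sin δ cos θ)
   = arcsin(-0.89836·1.00000 + 0.43927·0.00254·0.33051) = -63.89454°
λ₂ = λ₁ + atan2(sin θ sin δ cos φ₁, cos δ − sin φ₁ sin φ₂) = -129.73819°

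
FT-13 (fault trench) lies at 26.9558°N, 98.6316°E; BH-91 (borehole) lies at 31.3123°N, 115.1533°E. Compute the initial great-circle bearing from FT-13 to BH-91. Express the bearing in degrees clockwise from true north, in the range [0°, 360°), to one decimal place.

69.3°

Δλ = 16.5217°
y = sin Δλ · cos φ₂ = 0.242958
x = cos φ₁ sin φ₂ − sin φ₁ cos φ₂ cos Δλ = 0.091952
θ = atan2(y, x) = 69.2699° → 69.2699° (mod 360°)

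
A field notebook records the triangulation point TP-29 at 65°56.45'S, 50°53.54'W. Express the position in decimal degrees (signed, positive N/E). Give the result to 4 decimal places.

lat: 65.9408° S → -65.9408°
lon: 50.8923° W → -50.8923°

-65.9408°, -50.8923°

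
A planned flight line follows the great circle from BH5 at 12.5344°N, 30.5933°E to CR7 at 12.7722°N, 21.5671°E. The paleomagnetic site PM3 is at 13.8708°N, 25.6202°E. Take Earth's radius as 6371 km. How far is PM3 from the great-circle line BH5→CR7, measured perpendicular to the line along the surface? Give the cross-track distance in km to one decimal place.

129.8 km

δ₁₃ = central angle BH5→PM3 = 0.087659 rad  (haversine)
θ₁₃ = bearing BH5→PM3 = 285.989°,  θ₁₂ = bearing BH5→CR7 = 272.534°
dₓₜ = R·arcsin(sin δ₁₃ · sin(θ₁₃ − θ₁₂)) = 6371·arcsin(0.08755·sin(13.455°)) = 129.793 km
|dₓₜ| = 129.793 km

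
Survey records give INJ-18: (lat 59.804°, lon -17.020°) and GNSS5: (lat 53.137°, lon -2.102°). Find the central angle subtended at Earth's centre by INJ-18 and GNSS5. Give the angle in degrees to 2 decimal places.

10.56°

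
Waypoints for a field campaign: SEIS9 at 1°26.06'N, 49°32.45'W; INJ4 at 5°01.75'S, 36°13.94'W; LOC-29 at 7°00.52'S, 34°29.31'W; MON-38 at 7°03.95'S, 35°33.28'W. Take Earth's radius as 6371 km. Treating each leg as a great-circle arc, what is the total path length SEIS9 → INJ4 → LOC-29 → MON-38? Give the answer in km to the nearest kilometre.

2054 km

SEIS9: φ = +1.43433°, λ = -49.54083°
INJ4: φ = -5.02917°, λ = -36.23233°
LOC-29: φ = -7.00867°, λ = -34.48850°
MON-38: φ = -7.06583°, λ = -35.55467°
SEIS9→INJ4: c = 0.258008 rad, d = 1643.77 km
INJ4→LOC-29: c = 0.045931 rad, d = 292.63 km
LOC-29→MON-38: c = 0.018495 rad, d = 117.83 km
Total = 1643.77 + 292.63 + 117.83 = 2054.22 km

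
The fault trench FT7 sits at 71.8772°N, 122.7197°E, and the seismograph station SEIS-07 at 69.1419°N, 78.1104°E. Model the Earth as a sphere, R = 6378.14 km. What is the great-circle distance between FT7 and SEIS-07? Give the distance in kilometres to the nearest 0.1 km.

Δφ = -2.7353°,  Δλ = -44.6093°
a = sin²(Δφ/2) + cos φ₁ cos φ₂ sin²(Δλ/2) = 0.016523
c = 2·arcsin(√a) = 0.257796 rad = 14.7706°
d = R·c = 6378.14 × 0.257796 = 1644.3 km

1644.3 km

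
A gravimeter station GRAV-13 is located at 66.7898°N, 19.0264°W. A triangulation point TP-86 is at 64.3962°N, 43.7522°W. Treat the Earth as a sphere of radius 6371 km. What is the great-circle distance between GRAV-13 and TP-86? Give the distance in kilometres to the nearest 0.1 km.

Δφ = -2.3936°,  Δλ = -24.7258°
a = sin²(Δφ/2) + cos φ₁ cos φ₂ sin²(Δλ/2) = 0.008243
c = 2·arcsin(√a) = 0.181836 rad = 10.4184°
d = R·c = 6371 × 0.181836 = 1158.5 km

1158.5 km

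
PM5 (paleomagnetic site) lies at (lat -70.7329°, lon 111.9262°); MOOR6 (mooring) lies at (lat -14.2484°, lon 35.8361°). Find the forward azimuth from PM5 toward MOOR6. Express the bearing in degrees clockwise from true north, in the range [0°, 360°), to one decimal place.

Δλ = -76.0901°
y = sin Δλ · cos φ₂ = -0.940815
x = cos φ₁ sin φ₂ − sin φ₁ cos φ₂ cos Δλ = 0.138736
θ = atan2(y, x) = -81.6114° → 278.3886° (mod 360°)

278.4°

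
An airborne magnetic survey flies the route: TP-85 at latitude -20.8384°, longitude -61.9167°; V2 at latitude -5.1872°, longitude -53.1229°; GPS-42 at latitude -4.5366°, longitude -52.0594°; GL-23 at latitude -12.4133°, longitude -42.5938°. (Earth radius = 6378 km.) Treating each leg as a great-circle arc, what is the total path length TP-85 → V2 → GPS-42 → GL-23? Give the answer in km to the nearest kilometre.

3484 km

TP-85→V2: c = 0.311155 rad, d = 1984.54 km
V2→GPS-42: c = 0.021702 rad, d = 138.42 km
GPS-42→GL-23: c = 0.213432 rad, d = 1361.27 km
Total = 1984.54 + 138.42 + 1361.27 = 3484.23 km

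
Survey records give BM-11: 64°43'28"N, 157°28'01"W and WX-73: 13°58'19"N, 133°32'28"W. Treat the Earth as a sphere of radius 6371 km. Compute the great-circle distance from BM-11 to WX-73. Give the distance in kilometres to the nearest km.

BM-11: φ = +64.72444°, λ = -157.46694°
WX-73: φ = +13.97194°, λ = -133.54111°
Δφ = -50.7525°,  Δλ = 23.9258°
a = sin²(Δφ/2) + cos φ₁ cos φ₂ sin²(Δλ/2) = 0.201466
c = 2·arcsin(√a) = 0.930955 rad = 53.3398°
d = R·c = 6371 × 0.930955 = 5931.1 km

5931 km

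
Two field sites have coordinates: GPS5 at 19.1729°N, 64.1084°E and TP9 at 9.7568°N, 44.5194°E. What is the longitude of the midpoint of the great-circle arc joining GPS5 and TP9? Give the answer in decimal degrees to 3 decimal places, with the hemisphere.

Bx = cos φ₂ cos Δλ = 0.928495,  By = cos φ₂ sin Δλ = -0.330421
φₘ = atan2(sin φ₁ + sin φ₂, √((cos φ₁ + Bx)² + By²)) = 14.66954°
λₘ = λ₁ + atan2(By, cos φ₁ + Bx) = 54.10377°

54.104°E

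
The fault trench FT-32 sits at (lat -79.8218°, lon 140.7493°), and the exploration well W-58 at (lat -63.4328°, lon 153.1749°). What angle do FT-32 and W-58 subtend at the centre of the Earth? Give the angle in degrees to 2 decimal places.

Δφ = 16.3890°,  Δλ = 12.4256°
a = sin²(Δφ/2) + cos φ₁ cos φ₂ sin²(Δλ/2) = 0.021242
c = 2·arcsin(√a) = 0.292532 rad = 16.7608°

16.76°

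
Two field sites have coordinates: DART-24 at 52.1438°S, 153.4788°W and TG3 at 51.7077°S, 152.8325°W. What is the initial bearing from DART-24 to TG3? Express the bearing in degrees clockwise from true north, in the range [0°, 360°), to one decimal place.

42.7°

Δλ = 0.6463°
y = sin Δλ · cos φ₂ = 0.006990
x = cos φ₁ sin φ₂ − sin φ₁ cos φ₂ cos Δλ = 0.007580
θ = atan2(y, x) = 42.6797° → 42.6797° (mod 360°)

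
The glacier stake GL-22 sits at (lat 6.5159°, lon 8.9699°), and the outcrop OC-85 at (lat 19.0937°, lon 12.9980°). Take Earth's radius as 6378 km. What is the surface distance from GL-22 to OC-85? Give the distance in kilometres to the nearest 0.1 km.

1466.5 km

Δφ = 12.5778°,  Δλ = 4.0281°
a = sin²(Δφ/2) + cos φ₁ cos φ₂ sin²(Δλ/2) = 0.013159
c = 2·arcsin(√a) = 0.229932 rad = 13.1741°
d = R·c = 6378 × 0.229932 = 1466.5 km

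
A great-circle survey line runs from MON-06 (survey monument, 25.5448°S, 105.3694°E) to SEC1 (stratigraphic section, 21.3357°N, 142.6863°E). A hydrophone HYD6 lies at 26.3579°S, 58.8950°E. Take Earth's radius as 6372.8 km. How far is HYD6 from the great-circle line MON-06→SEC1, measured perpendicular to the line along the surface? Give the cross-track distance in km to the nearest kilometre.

2632 km

δ₁₃ = central angle MON-06→HYD6 = 0.725434 rad  (haversine)
θ₁₃ = bearing MON-06→HYD6 = 258.305°,  θ₁₂ = bearing MON-06→SEC1 = 41.082°
dₓₜ = R·arcsin(sin δ₁₃ · sin(θ₁₃ − θ₁₂)) = 6372.8·arcsin(0.66346·sin(217.223°)) = -2631.841 km
|dₓₜ| = 2631.841 km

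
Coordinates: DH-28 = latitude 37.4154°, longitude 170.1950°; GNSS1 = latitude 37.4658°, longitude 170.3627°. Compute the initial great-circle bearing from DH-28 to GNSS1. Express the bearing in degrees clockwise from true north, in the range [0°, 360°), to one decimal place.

69.2°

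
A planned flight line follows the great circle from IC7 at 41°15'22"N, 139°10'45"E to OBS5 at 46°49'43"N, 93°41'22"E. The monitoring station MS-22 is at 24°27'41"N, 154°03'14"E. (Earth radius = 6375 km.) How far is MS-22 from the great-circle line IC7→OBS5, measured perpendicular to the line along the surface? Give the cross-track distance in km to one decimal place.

IC7: φ = +41.25611°, λ = +139.17917°
OBS5: φ = +46.82861°, λ = +93.68944°
MS-22: φ = +24.46139°, λ = +154.05389°
δ₁₃ = central angle IC7→MS-22 = 0.364183 rad  (haversine)
θ₁₃ = bearing IC7→MS-22 = 139.003°,  θ₁₂ = bearing IC7→OBS5 = 295.430°
dₓₜ = R·arcsin(sin δ₁₃ · sin(θ₁₃ − θ₁₂)) = 6375·arcsin(0.35619·sin(-156.427°)) = -911.191 km
|dₓₜ| = 911.191 km

911.2 km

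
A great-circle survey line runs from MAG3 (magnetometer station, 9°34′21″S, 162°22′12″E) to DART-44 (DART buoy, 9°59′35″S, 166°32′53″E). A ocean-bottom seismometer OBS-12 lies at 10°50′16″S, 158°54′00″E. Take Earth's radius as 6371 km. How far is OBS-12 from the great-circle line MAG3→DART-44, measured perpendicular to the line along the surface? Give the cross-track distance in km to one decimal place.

182.6 km

MAG3: φ = -9.57250°, λ = +162.37000°
DART-44: φ = -9.99306°, λ = +166.54806°
OBS-12: φ = -10.83778°, λ = +158.90000°
δ₁₃ = central angle MAG3→OBS-12 = 0.063563 rad  (haversine)
θ₁₃ = bearing MAG3→OBS-12 = 249.369°,  θ₁₂ = bearing MAG3→DART-44 = 96.185°
dₓₜ = R·arcsin(sin δ₁₃ · sin(θ₁₃ − θ₁₂)) = 6371·arcsin(0.06352·sin(153.184°)) = 182.586 km
|dₓₜ| = 182.586 km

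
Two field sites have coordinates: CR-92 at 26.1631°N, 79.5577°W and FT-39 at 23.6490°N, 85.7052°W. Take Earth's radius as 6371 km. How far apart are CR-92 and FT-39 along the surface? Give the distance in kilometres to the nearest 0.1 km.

680.0 km

Δφ = -2.5141°,  Δλ = -6.1475°
a = sin²(Δφ/2) + cos φ₁ cos φ₂ sin²(Δλ/2) = 0.002845
c = 2·arcsin(√a) = 0.106732 rad = 6.1153°
d = R·c = 6371 × 0.106732 = 680.0 km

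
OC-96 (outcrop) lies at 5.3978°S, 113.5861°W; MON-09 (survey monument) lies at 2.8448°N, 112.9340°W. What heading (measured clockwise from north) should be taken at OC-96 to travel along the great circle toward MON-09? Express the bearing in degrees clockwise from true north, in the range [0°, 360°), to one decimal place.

4.5°

Δλ = 0.6521°
y = sin Δλ · cos φ₂ = 0.011367
x = cos φ₁ sin φ₂ − sin φ₁ cos φ₂ cos Δλ = 0.143359
θ = atan2(y, x) = 4.5335° → 4.5335° (mod 360°)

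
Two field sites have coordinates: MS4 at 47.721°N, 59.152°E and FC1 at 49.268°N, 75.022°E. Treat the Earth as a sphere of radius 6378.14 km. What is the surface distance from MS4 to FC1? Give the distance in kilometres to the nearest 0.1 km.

Δφ = 1.5470°,  Δλ = 15.8700°
a = sin²(Δφ/2) + cos φ₁ cos φ₂ sin²(Δλ/2) = 0.008548
c = 2·arcsin(√a) = 0.185177 rad = 10.6099°
d = R·c = 6378.14 × 0.185177 = 1181.1 km

1181.1 km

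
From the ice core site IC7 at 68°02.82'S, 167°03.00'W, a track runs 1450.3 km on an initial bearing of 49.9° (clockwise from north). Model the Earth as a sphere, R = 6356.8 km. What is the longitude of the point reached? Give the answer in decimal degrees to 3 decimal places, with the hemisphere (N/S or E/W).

IC7: φ = -68.04700°, λ = -167.05000°
δ = d/R = 1450.3/6356.8 = 0.228149 rad
φ₂ = arcsin(sin φ₁ cos δ + cos φ₁ sin δ cos θ)
   = arcsin(-0.92749·0.97409 + 0.37385·0.22618·0.64412) = -58.10228°
λ₂ = λ₁ + atan2(sin θ sin δ cos φ₁, cos δ − sin φ₁ sin φ₂) = -147.93819°

147.938°W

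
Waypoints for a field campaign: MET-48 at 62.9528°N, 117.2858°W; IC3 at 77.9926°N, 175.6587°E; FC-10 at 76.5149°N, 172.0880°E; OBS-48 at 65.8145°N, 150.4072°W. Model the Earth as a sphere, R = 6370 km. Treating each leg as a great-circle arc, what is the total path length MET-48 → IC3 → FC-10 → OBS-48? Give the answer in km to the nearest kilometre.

MET-48→IC3: c = 0.432252 rad, d = 2753.45 km
IC3→FC-10: c = 0.029215 rad, d = 186.10 km
FC-10→OBS-48: c = 0.273379 rad, d = 1741.42 km
Total = 2753.45 + 186.10 + 1741.42 = 4680.97 km

4681 km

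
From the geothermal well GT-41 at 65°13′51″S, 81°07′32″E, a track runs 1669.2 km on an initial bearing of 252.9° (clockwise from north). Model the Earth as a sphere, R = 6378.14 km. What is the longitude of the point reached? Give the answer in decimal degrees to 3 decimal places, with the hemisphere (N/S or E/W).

GT-41: φ = -65.23083°, λ = +81.12556°
δ = d/R = 1669.2/6378.14 = 0.261706 rad
φ₂ = arcsin(sin φ₁ cos δ + cos φ₁ sin δ cos θ)
   = arcsin(-0.90800·0.96595 + 0.41896·0.25873·-0.29404) = -65.36187°
λ₂ = λ₁ + atan2(sin θ sin δ cos φ₁, cos δ − sin φ₁ sin φ₂) = 44.74200°

44.742°E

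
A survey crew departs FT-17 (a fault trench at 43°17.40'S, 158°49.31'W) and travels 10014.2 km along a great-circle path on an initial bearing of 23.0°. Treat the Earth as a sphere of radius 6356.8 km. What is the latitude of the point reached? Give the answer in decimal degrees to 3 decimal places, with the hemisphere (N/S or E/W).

FT-17: φ = -43.29000°, λ = -158.82183°
δ = d/R = 10014.2/6356.8 = 1.575352 rad
φ₂ = arcsin(sin φ₁ cos δ + cos φ₁ sin δ cos θ)
   = arcsin(-0.68569·-0.00456 + 0.72789·0.99999·0.92050) = 42.31031°
λ₂ = λ₁ + atan2(sin θ sin δ cos φ₁, cos δ − sin φ₁ sin φ₂) = -126.92716°

42.310°N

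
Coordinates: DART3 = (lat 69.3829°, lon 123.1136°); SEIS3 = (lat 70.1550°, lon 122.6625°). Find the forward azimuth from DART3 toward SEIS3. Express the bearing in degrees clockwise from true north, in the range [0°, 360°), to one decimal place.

Δλ = -0.4511°
y = sin Δλ · cos φ₂ = -0.002673
x = cos φ₁ sin φ₂ − sin φ₁ cos φ₂ cos Δλ = 0.013485
θ = atan2(y, x) = -11.2107° → 348.7893° (mod 360°)

348.8°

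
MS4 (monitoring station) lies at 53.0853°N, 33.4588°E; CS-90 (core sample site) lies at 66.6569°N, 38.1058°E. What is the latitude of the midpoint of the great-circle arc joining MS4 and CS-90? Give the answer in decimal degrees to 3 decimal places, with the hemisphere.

59.891°N

Bx = cos φ₂ cos Δλ = 0.394934,  By = cos φ₂ sin Δλ = 0.032102
φₘ = atan2(sin φ₁ + sin φ₂, √((cos φ₁ + Bx)² + By²)) = 59.89069°
λₘ = λ₁ + atan2(By, cos φ₁ + Bx) = 35.30566°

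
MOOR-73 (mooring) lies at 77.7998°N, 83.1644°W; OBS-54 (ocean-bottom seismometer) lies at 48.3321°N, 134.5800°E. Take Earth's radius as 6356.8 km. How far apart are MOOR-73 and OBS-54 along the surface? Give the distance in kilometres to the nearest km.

5742 km

Δφ = -29.4677°,  Δλ = -142.2556°
a = sin²(Δφ/2) + cos φ₁ cos φ₂ sin²(Δλ/2) = 0.190478
c = 2·arcsin(√a) = 0.903271 rad = 51.7536°
d = R·c = 6356.8 × 0.903271 = 5741.9 km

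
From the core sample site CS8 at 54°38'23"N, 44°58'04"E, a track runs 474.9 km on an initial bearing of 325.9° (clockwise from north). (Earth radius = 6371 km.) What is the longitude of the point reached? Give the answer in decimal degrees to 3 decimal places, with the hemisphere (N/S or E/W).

40.436°E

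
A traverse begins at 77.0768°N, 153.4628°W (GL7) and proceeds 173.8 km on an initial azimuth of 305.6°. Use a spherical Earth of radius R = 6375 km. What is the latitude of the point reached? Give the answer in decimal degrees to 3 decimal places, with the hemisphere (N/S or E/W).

δ = d/R = 173.8/6375 = 0.027263 rad
φ₂ = arcsin(sin φ₁ cos δ + cos φ₁ sin δ cos θ)
   = arcsin(0.97467·0.99963 + 0.22364·0.02726·0.58212) = 77.92028°
λ₂ = λ₁ + atan2(sin θ sin δ cos φ₁, cos δ − sin φ₁ sin φ₂) = -159.54256°

77.920°N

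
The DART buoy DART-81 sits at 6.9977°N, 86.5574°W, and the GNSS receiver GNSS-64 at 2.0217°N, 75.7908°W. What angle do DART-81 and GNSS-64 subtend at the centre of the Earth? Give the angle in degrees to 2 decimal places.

11.83°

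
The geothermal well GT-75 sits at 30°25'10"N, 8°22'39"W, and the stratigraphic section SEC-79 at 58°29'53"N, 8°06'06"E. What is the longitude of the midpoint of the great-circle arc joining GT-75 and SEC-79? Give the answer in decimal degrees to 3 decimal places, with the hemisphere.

GT-75: φ = +30.41944°, λ = -8.37750°
SEC-79: φ = +58.49806°, λ = +8.10167°
Bx = cos φ₂ cos Δλ = 0.501064,  By = cos φ₂ sin Δλ = 0.148224
φₘ = atan2(sin φ₁ + sin φ₂, √((cos φ₁ + Bx)² + By²)) = 44.73790°
λₘ = λ₁ + atan2(By, cos φ₁ + Bx) = -2.17291°

2.173°W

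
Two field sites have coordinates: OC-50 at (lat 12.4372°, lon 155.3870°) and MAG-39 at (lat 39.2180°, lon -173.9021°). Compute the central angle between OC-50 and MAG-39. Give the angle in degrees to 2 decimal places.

38.13°

Δφ = 26.7808°,  Δλ = 30.7109°
a = sin²(Δφ/2) + cos φ₁ cos φ₂ sin²(Δλ/2) = 0.106684
c = 2·arcsin(√a) = 0.665460 rad = 38.1281°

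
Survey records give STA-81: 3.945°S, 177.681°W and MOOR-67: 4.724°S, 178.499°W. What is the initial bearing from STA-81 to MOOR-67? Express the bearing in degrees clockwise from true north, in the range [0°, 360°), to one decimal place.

Δλ = -0.8180°
y = sin Δλ · cos φ₂ = -0.014228
x = cos φ₁ sin φ₂ − sin φ₁ cos φ₂ cos Δλ = -0.013603
θ = atan2(y, x) = -133.7132° → 226.2868° (mod 360°)

226.3°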